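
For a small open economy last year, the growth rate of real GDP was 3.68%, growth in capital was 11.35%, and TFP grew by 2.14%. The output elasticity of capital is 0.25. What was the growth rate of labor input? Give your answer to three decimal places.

Labor's share = 1 − 0.25 = 0.75.
gY = gA + 0.25×11.35 + 0.75×g.
0.75×g = 3.68 − 2.14 − 2.8375 = -1.2975.
g = -1.2975 / 0.75 = -1.73%.

-1.730%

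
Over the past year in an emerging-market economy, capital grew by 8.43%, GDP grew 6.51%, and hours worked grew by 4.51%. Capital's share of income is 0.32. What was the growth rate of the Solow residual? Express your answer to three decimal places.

0.746%

Labor's share = 1 − 0.32 = 0.68.
Capital: 0.32 × 8.43 = 2.6976 pp.
Hours worked: 0.68 × 4.51 = 3.0668 pp.
TFP growth = 6.51 − 5.7644 = 0.7456%.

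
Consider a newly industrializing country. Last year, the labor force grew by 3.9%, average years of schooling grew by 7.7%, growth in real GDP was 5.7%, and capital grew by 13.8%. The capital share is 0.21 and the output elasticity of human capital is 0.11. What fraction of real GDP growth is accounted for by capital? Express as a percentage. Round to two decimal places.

Capital contributed 0.21 × 13.8 = 2.898 pp.
Share of growth = 2.898 / 5.7 × 100 = 50.8421%.

50.84%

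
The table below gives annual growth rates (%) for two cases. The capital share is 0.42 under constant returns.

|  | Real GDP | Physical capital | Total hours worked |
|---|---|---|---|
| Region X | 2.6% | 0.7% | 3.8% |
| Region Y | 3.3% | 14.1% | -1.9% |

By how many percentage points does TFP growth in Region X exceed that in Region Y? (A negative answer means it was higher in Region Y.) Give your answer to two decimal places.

Labor's share = 1 − 0.42 = 0.58.
Region X: TFP = 2.6 − 0.294 − 2.204 = 0.102%.
Region Y: TFP = 3.3 − 5.922 + 1.102 = -1.52%.
Difference = 0.102 − (-1.52) = 1.622 pp.

1.62 percentage points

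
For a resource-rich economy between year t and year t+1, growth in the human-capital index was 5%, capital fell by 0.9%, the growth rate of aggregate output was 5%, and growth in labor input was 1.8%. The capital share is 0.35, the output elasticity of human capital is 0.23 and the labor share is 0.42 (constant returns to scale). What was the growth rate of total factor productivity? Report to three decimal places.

3.409%

Labor's share = 1 − 0.35 − 0.23 = 0.42.
Capital: 0.35 × (-0.9) = -0.315 pp.
The human-capital index: 0.23 × 5 = 1.15 pp.
Labor input: 0.42 × 1.8 = 0.756 pp.
TFP growth = 5 − 1.591 = 3.409%.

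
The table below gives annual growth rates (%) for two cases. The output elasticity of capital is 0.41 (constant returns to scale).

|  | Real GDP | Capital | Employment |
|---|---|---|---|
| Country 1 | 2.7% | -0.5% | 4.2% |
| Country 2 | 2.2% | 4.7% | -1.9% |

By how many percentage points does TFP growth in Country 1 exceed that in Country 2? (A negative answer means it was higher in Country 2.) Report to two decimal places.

-0.97 percentage points

Labor's share = 1 − 0.41 = 0.59.
Country 1: TFP = 2.7 + 0.205 − 2.478 = 0.427%.
Country 2: TFP = 2.2 − 1.927 + 1.121 = 1.394%.
Difference = 0.427 − (1.394) = -0.967 pp.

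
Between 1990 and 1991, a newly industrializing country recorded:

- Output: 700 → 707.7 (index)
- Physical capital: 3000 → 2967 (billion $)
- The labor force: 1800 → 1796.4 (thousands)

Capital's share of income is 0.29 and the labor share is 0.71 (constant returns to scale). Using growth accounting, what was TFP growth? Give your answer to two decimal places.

TFP grew 1.56%.

Output growth = (707.7 − 700) / 700 = 1.1%.
Physical capital growth = (2967 − 3000) / 3000 = -1.1%.
The labor force growth = (1796.4 − 1800) / 1800 = -0.2%.
Labor's share = 1 − 0.29 = 0.71.
Physical capital: 0.29 × (-1.1) = -0.319 pp.
The labor force: 0.71 × (-0.2) = -0.142 pp.
TFP growth = 1.1 + 0.461 = 1.561%.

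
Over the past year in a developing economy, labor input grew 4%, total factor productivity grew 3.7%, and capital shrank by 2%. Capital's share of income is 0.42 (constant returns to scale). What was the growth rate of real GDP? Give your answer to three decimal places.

Labor's share = 1 − 0.42 = 0.58.
Capital: 0.42 × (-2) = -0.84 pp.
Labor input: 0.58 × 4 = 2.32 pp.
Output growth = 3.7 + 1.48 = 5.18%.

5.180%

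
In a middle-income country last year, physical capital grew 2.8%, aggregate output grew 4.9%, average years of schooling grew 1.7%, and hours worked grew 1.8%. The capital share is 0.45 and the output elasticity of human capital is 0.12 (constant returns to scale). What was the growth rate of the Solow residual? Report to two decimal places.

Labor's share = 1 − 0.45 − 0.12 = 0.43.
Physical capital: 0.45 × 2.8 = 1.26 pp.
Average years of schooling: 0.12 × 1.7 = 0.204 pp.
Hours worked: 0.43 × 1.8 = 0.774 pp.
TFP growth = 4.9 − 2.238 = 2.662%.

2.66%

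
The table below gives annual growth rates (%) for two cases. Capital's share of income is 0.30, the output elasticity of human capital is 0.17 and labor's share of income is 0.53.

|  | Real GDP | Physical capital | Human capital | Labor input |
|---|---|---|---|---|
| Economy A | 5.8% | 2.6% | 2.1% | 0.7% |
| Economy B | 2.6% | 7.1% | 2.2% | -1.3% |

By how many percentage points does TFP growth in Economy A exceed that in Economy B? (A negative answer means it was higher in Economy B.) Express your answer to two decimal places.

3.51 percentage points

Labor's share = 1 − 0.3 − 0.17 = 0.53.
Economy A: TFP = 5.8 − 0.78 − 0.357 − 0.371 = 4.292%.
Economy B: TFP = 2.6 − 2.13 − 0.374 + 0.689 = 0.785%.
Difference = 4.292 − (0.785) = 3.507 pp.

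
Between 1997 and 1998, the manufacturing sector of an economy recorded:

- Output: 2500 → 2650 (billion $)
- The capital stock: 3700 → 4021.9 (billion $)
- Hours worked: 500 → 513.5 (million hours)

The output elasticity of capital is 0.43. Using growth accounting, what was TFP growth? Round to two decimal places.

Output growth = (2650 − 2500) / 2500 = 6%.
The capital stock growth = (4021.9 − 3700) / 3700 = 8.7%.
Hours worked growth = (513.5 − 500) / 500 = 2.7%.
Labor's share = 1 − 0.43 = 0.57.
The capital stock: 0.43 × 8.7 = 3.741 pp.
Hours worked: 0.57 × 2.7 = 1.539 pp.
TFP growth = 6 − 5.28 = 0.72%.

0.72%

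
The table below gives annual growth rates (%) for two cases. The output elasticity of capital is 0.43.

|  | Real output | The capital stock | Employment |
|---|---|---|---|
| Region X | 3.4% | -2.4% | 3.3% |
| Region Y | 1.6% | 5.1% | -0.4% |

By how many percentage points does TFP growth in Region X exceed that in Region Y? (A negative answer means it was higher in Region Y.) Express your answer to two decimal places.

Labor's share = 1 − 0.43 = 0.57.
Region X: TFP = 3.4 + 1.032 − 1.881 = 2.551%.
Region Y: TFP = 1.6 − 2.193 + 0.228 = -0.365%.
Difference = 2.551 − (-0.365) = 2.916 pp.

2.92 percentage points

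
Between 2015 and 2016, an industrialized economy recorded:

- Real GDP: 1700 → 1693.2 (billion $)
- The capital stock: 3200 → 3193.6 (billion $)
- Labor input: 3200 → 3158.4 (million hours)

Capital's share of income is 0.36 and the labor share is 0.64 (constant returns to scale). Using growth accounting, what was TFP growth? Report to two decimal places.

Real GDP growth = (1693.2 − 1700) / 1700 = -0.4%.
The capital stock growth = (3193.6 − 3200) / 3200 = -0.2%.
Labor input growth = (3158.4 − 3200) / 3200 = -1.3%.
Labor's share = 1 − 0.36 = 0.64.
The capital stock: 0.36 × (-0.2) = -0.072 pp.
Labor input: 0.64 × (-1.3) = -0.832 pp.
TFP growth = -0.4 + 0.904 = 0.504%.

TFP growth was 0.50%.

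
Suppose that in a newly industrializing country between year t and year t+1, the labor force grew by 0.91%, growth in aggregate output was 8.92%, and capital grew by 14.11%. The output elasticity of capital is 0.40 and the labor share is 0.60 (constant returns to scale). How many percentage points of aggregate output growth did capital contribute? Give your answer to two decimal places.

Contribution = share × growth = 0.4 × 14.11 = 5.644 pp.

5.64 percentage points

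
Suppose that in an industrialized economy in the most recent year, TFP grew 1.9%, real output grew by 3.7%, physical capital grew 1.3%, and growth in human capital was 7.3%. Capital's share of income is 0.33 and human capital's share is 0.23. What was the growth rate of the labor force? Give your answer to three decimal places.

-0.700%

Labor's share = 1 − 0.33 − 0.23 = 0.44.
gY = gA + 0.33×1.3 + 0.23×7.3 + 0.44×g.
0.44×g = 3.7 − 1.9 − 2.108 = -0.308.
g = -0.308 / 0.44 = -0.7%.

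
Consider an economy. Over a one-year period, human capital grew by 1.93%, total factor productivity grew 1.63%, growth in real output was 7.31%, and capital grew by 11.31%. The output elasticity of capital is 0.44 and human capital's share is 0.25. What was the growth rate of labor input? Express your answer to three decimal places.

Labor's share = 1 − 0.44 − 0.25 = 0.31.
gY = gA + 0.44×11.31 + 0.25×1.93 + 0.31×g.
0.31×g = 7.31 − 1.63 − 5.4589 = 0.2211.
g = 0.2211 / 0.31 = 0.71323%.

0.713%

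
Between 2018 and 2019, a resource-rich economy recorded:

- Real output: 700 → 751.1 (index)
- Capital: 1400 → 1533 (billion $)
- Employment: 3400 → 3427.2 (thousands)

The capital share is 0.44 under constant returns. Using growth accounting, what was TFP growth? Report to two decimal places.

TFP grew 2.67%.

Real output growth = (751.1 − 700) / 700 = 7.3%.
Capital growth = (1533 − 1400) / 1400 = 9.5%.
Employment growth = (3427.2 − 3400) / 3400 = 0.8%.
Labor's share = 1 − 0.44 = 0.56.
Capital: 0.44 × 9.5 = 4.18 pp.
Employment: 0.56 × 0.8 = 0.448 pp.
TFP growth = 7.3 − 4.628 = 2.672%.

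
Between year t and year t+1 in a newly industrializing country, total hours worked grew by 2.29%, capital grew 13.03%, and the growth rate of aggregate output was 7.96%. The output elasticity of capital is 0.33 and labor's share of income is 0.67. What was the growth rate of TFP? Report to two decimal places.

TFP grew 2.13%.

Labor's share = 1 − 0.33 = 0.67.
Capital: 0.33 × 13.03 = 4.2999 pp.
Total hours worked: 0.67 × 2.29 = 1.5343 pp.
TFP growth = 7.96 − 5.8342 = 2.1258%.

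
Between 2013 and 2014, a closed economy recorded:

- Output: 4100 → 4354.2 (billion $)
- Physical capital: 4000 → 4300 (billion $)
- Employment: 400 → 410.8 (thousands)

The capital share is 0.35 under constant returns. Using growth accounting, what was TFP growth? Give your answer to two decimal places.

TFP growth was 1.82%.

Output growth = (4354.2 − 4100) / 4100 = 6.2%.
Physical capital growth = (4300 − 4000) / 4000 = 7.5%.
Employment growth = (410.8 − 400) / 400 = 2.7%.
Labor's share = 1 − 0.35 = 0.65.
Physical capital: 0.35 × 7.5 = 2.625 pp.
Employment: 0.65 × 2.7 = 1.755 pp.
TFP growth = 6.2 − 4.38 = 1.82%.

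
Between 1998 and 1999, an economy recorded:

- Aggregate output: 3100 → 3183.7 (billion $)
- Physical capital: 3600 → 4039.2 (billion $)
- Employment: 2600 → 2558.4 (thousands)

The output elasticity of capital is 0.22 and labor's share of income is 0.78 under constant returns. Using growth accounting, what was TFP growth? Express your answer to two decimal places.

Aggregate output growth = (3183.7 − 3100) / 3100 = 2.7%.
Physical capital growth = (4039.2 − 3600) / 3600 = 12.2%.
Employment growth = (2558.4 − 2600) / 2600 = -1.6%.
Labor's share = 1 − 0.22 = 0.78.
Physical capital: 0.22 × 12.2 = 2.684 pp.
Employment: 0.78 × (-1.6) = -1.248 pp.
TFP growth = 2.7 − 1.436 = 1.264%.

1.26%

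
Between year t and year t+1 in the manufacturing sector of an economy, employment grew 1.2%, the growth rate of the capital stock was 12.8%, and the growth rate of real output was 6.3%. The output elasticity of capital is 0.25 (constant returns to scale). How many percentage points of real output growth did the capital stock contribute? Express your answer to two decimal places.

Contribution = share × growth = 0.25 × 12.8 = 3.2 pp.

3.20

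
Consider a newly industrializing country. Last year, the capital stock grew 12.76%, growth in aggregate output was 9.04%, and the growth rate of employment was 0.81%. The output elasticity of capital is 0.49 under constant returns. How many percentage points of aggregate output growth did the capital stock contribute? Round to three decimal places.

Contribution = share × growth = 0.49 × 12.76 = 6.2524 pp.

6.252 percentage points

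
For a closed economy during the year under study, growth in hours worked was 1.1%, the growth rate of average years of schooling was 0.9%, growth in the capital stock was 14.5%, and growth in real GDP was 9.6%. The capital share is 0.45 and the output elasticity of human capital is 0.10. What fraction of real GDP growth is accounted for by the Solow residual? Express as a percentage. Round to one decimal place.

Labor's share = 1 − 0.45 − 0.1 = 0.45.
The capital stock: 0.45 × 14.5 = 6.525 pp.
Average years of schooling: 0.1 × 0.9 = 0.09 pp.
Hours worked: 0.45 × 1.1 = 0.495 pp.
TFP growth = 9.6 − 7.11 = 2.49%.
TFP share of growth = 2.49 / 9.6 × 100 = 25.938%.

The Solow residual accounted for 25.9% of growth.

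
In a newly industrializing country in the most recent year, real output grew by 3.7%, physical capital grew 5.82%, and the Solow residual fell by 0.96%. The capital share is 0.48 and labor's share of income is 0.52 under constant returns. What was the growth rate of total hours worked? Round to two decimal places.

Total hours worked growth was 3.59%.

Labor's share = 1 − 0.48 = 0.52.
gY = gA + 0.48×5.82 + 0.52×g.
0.52×g = 3.7 + 0.96 − 2.7936 = 1.8664.
g = 1.8664 / 0.52 = 3.5892%.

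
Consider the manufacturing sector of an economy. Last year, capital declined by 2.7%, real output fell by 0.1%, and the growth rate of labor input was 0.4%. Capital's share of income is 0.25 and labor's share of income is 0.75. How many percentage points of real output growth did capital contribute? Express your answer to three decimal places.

Contribution = share × growth = 0.25 × (-2.7) = -0.675 pp.

-0.675 percentage points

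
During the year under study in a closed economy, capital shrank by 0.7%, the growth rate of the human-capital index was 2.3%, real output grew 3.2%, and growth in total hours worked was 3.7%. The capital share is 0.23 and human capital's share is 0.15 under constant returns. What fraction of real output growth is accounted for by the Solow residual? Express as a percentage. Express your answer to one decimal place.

22.6%

Labor's share = 1 − 0.23 − 0.15 = 0.62.
Capital: 0.23 × (-0.7) = -0.161 pp.
The human-capital index: 0.15 × 2.3 = 0.345 pp.
Total hours worked: 0.62 × 3.7 = 2.294 pp.
TFP growth = 3.2 − 2.478 = 0.722%.
TFP share of growth = 0.722 / 3.2 × 100 = 22.563%.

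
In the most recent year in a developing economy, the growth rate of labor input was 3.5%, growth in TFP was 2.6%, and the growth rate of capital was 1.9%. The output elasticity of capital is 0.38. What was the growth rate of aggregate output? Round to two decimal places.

Labor's share = 1 − 0.38 = 0.62.
Capital: 0.38 × 1.9 = 0.722 pp.
Labor input: 0.62 × 3.5 = 2.17 pp.
Output growth = 2.6 + 2.892 = 5.492%.

5.49%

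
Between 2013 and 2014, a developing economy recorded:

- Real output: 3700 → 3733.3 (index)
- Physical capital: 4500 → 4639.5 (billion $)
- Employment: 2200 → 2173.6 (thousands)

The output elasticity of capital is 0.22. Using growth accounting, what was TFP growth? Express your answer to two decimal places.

Real output growth = (3733.3 − 3700) / 3700 = 0.9%.
Physical capital growth = (4639.5 − 4500) / 4500 = 3.1%.
Employment growth = (2173.6 − 2200) / 2200 = -1.2%.
Labor's share = 1 − 0.22 = 0.78.
Physical capital: 0.22 × 3.1 = 0.682 pp.
Employment: 0.78 × (-1.2) = -0.936 pp.
TFP growth = 0.9 + 0.254 = 1.154%.

1.15%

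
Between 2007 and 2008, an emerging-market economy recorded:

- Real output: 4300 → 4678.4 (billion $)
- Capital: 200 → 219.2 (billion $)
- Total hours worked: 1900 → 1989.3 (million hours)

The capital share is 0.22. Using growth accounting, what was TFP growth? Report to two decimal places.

TFP grew 3.02%.

Real output growth = (4678.4 − 4300) / 4300 = 8.8%.
Capital growth = (219.2 − 200) / 200 = 9.6%.
Total hours worked growth = (1989.3 − 1900) / 1900 = 4.7%.
Labor's share = 1 − 0.22 = 0.78.
Capital: 0.22 × 9.6 = 2.112 pp.
Total hours worked: 0.78 × 4.7 = 3.666 pp.
TFP growth = 8.8 − 5.778 = 3.022%.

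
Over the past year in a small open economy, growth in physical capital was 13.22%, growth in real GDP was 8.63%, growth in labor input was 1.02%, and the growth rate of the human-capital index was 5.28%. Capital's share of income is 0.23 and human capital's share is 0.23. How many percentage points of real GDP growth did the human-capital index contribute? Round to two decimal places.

1.21

Contribution = share × growth = 0.23 × 5.28 = 1.2144 pp.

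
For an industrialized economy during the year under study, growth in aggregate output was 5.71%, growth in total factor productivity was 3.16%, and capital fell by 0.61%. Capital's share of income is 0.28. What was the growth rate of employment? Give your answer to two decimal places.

Labor's share = 1 − 0.28 = 0.72.
gY = gA + 0.28×(-0.61) + 0.72×g.
0.72×g = 5.71 − 3.16 + 0.1708 = 2.7208.
g = 2.7208 / 0.72 = 3.7789%.

Employment grew 3.78%.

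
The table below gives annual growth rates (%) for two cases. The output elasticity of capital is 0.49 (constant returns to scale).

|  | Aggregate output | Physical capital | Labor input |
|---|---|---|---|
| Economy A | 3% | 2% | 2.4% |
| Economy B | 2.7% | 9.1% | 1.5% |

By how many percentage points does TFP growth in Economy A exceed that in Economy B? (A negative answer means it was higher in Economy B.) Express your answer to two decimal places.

Labor's share = 1 − 0.49 = 0.51.
Economy A: TFP = 3 − 0.98 − 1.224 = 0.796%.
Economy B: TFP = 2.7 − 4.459 − 0.765 = -2.524%.
Difference = 0.796 − (-2.524) = 3.32 pp.

3.32 percentage points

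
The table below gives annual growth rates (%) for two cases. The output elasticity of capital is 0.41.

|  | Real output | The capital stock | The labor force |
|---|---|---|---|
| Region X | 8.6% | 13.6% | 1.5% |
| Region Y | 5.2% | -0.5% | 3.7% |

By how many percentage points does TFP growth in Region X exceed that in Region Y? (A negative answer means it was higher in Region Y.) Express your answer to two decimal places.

Labor's share = 1 − 0.41 = 0.59.
Region X: TFP = 8.6 − 5.576 − 0.885 = 2.139%.
Region Y: TFP = 5.2 + 0.205 − 2.183 = 3.222%.
Difference = 2.139 − (3.222) = -1.083 pp.

-1.08 percentage points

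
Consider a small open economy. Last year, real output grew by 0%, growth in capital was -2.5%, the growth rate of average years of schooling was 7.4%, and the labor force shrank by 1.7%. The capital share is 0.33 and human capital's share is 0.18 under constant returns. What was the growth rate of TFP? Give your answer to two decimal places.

TFP growth was 0.33%.

Labor's share = 1 − 0.33 − 0.18 = 0.49.
Capital: 0.33 × (-2.5) = -0.825 pp.
Average years of schooling: 0.18 × 7.4 = 1.332 pp.
The labor force: 0.49 × (-1.7) = -0.833 pp.
TFP growth = 0 + 0.326 = 0.326%.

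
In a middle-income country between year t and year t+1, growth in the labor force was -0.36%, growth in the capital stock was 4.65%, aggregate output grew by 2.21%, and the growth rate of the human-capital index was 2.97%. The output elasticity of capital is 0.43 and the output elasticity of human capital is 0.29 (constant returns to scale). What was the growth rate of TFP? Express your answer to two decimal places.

-0.55%

Labor's share = 1 − 0.43 − 0.29 = 0.28.
The capital stock: 0.43 × 4.65 = 1.9995 pp.
The human-capital index: 0.29 × 2.97 = 0.8613 pp.
The labor force: 0.28 × (-0.36) = -0.1008 pp.
TFP growth = 2.21 − 2.76 = -0.55%.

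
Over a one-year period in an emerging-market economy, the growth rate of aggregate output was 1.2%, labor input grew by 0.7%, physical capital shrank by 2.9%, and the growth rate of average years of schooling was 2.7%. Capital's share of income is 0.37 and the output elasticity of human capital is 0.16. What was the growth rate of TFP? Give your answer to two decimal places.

Labor's share = 1 − 0.37 − 0.16 = 0.47.
Physical capital: 0.37 × (-2.9) = -1.073 pp.
Average years of schooling: 0.16 × 2.7 = 0.432 pp.
Labor input: 0.47 × 0.7 = 0.329 pp.
TFP growth = 1.2 + 0.312 = 1.512%.

1.51%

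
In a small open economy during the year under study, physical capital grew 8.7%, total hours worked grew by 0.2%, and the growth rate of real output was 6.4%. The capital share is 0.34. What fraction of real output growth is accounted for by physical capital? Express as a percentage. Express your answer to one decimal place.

Physical capital contributed 0.34 × 8.7 = 2.958 pp.
Share of growth = 2.958 / 6.4 × 100 = 46.219%.

Physical capital accounted for 46.2% of growth.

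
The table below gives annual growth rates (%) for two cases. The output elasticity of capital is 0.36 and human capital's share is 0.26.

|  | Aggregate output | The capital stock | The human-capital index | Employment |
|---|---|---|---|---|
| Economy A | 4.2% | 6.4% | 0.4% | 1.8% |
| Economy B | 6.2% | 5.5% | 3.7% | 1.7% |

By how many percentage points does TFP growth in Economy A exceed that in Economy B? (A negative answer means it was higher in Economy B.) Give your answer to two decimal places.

-1.50 percentage points

Labor's share = 1 − 0.36 − 0.26 = 0.38.
Economy A: TFP = 4.2 − 2.304 − 0.104 − 0.684 = 1.108%.
Economy B: TFP = 6.2 − 1.98 − 0.962 − 0.646 = 2.612%.
Difference = 1.108 − (2.612) = -1.504 pp.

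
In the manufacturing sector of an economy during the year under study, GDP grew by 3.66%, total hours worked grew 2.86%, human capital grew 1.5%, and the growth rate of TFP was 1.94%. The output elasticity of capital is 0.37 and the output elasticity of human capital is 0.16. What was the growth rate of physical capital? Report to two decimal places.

Labor's share = 1 − 0.37 − 0.16 = 0.47.
gY = gA + 0.16×1.5 + 0.47×2.86 + 0.37×g.
0.37×g = 3.66 − 1.94 − 1.5842 = 0.1358.
g = 0.1358 / 0.37 = 0.367%.

Physical capital grew 0.37%.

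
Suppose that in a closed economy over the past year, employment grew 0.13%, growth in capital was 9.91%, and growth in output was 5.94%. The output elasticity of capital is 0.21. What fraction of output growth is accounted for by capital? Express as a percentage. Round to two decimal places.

Capital contributed 0.21 × 9.91 = 2.0811 pp.
Share of growth = 2.0811 / 5.94 × 100 = 35.0354%.

Capital accounted for 35.04% of growth.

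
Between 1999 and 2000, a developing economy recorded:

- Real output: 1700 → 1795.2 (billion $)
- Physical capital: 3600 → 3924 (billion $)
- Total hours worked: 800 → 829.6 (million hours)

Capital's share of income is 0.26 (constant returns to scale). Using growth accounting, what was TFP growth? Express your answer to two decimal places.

Real output growth = (1795.2 − 1700) / 1700 = 5.6%.
Physical capital growth = (3924 − 3600) / 3600 = 9%.
Total hours worked growth = (829.6 − 800) / 800 = 3.7%.
Labor's share = 1 − 0.26 = 0.74.
Physical capital: 0.26 × 9 = 2.34 pp.
Total hours worked: 0.74 × 3.7 = 2.738 pp.
TFP growth = 5.6 − 5.078 = 0.522%.

0.52%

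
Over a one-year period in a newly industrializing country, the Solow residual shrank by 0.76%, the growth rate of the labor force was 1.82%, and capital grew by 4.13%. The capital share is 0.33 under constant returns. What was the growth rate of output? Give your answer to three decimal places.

Output grew 1.822%.

Labor's share = 1 − 0.33 = 0.67.
Capital: 0.33 × 4.13 = 1.3629 pp.
The labor force: 0.67 × 1.82 = 1.2194 pp.
Output growth = -0.76 + 2.5823 = 1.8223%.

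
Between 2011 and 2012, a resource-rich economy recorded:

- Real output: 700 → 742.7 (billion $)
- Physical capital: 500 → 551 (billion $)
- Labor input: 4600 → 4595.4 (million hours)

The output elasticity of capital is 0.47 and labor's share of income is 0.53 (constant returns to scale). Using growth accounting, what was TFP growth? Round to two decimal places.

1.36%

Real output growth = (742.7 − 700) / 700 = 6.1%.
Physical capital growth = (551 − 500) / 500 = 10.2%.
Labor input growth = (4595.4 − 4600) / 4600 = -0.1%.
Labor's share = 1 − 0.47 = 0.53.
Physical capital: 0.47 × 10.2 = 4.794 pp.
Labor input: 0.53 × (-0.1) = -0.053 pp.
TFP growth = 6.1 − 4.741 = 1.359%.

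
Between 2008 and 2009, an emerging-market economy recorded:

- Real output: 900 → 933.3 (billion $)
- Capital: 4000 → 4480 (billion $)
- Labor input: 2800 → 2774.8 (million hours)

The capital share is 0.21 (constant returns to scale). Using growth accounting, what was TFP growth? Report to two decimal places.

TFP grew 1.89%.

Real output growth = (933.3 − 900) / 900 = 3.7%.
Capital growth = (4480 − 4000) / 4000 = 12%.
Labor input growth = (2774.8 − 2800) / 2800 = -0.9%.
Labor's share = 1 − 0.21 = 0.79.
Capital: 0.21 × 12 = 2.52 pp.
Labor input: 0.79 × (-0.9) = -0.711 pp.
TFP growth = 3.7 − 1.809 = 1.891%.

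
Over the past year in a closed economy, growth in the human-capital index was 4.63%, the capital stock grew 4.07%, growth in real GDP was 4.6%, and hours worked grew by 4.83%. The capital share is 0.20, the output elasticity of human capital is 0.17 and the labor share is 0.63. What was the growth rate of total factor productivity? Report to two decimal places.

Labor's share = 1 − 0.2 − 0.17 = 0.63.
The capital stock: 0.2 × 4.07 = 0.814 pp.
The human-capital index: 0.17 × 4.63 = 0.7871 pp.
Hours worked: 0.63 × 4.83 = 3.0429 pp.
TFP growth = 4.6 − 4.644 = -0.044%.

-0.04%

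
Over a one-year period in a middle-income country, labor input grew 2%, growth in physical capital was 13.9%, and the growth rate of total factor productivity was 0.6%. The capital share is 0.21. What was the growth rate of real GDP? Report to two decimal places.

Labor's share = 1 − 0.21 = 0.79.
Physical capital: 0.21 × 13.9 = 2.919 pp.
Labor input: 0.79 × 2 = 1.58 pp.
Output growth = 0.6 + 4.499 = 5.099%.

5.10%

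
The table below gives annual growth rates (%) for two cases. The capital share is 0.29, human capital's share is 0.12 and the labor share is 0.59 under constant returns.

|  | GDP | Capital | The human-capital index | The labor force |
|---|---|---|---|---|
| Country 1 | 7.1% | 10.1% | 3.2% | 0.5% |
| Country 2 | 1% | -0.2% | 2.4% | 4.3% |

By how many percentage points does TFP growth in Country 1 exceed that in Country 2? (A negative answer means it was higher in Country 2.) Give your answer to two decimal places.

Labor's share = 1 − 0.29 − 0.12 = 0.59.
Country 1: TFP = 7.1 − 2.929 − 0.384 − 0.295 = 3.492%.
Country 2: TFP = 1 + 0.058 − 0.288 − 2.537 = -1.767%.
Difference = 3.492 − (-1.767) = 5.259 pp.

5.26 percentage points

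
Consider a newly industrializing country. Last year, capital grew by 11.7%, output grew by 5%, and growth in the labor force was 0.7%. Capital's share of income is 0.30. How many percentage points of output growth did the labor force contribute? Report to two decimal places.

Labor's share = 1 − 0.3 = 0.7.
Contribution = share × growth = 0.7 × 0.7 = 0.49 pp.

0.49 percentage points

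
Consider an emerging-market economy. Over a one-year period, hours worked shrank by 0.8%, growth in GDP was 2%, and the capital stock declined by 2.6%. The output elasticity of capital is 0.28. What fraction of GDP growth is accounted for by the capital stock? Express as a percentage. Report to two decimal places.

The capital stock contributed 0.28 × (-2.6) = -0.728 pp.
Share of growth = -0.728 / 2 × 100 = -36.4%.

-36.40%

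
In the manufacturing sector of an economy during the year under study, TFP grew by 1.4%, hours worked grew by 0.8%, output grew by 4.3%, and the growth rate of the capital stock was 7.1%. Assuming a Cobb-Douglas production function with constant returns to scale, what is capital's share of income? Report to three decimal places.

Capital's share of income is 0.333.

gY = gA + α·gK + (1−α)·gL, so gY − gA − gL = α(gK − gL).
4.3 − 1.4 − 0.8 = α × (7.1 − 0.8).
2.1 = 6.3 α, so α = 0.33333.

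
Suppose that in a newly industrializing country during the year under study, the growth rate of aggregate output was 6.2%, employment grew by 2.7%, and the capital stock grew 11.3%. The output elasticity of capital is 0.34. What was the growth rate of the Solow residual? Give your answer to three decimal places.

Labor's share = 1 − 0.34 = 0.66.
The capital stock: 0.34 × 11.3 = 3.842 pp.
Employment: 0.66 × 2.7 = 1.782 pp.
TFP growth = 6.2 − 5.624 = 0.576%.

The Solow residual growth was 0.576%.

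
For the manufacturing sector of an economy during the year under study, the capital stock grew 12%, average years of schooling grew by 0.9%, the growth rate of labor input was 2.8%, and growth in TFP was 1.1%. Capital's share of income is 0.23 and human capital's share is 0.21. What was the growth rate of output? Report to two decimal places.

Output grew 5.62%.

Labor's share = 1 − 0.23 − 0.21 = 0.56.
The capital stock: 0.23 × 12 = 2.76 pp.
Average years of schooling: 0.21 × 0.9 = 0.189 pp.
Labor input: 0.56 × 2.8 = 1.568 pp.
Output growth = 1.1 + 4.517 = 5.617%.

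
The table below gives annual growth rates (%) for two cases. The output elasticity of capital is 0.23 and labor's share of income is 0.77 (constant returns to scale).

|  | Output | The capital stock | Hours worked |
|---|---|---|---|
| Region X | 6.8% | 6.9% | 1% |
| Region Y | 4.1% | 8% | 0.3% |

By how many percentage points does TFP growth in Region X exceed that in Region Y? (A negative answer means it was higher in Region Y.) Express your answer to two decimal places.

Labor's share = 1 − 0.23 = 0.77.
Region X: TFP = 6.8 − 1.587 − 0.77 = 4.443%.
Region Y: TFP = 4.1 − 1.84 − 0.231 = 2.029%.
Difference = 4.443 − (2.029) = 2.414 pp.

2.41 percentage points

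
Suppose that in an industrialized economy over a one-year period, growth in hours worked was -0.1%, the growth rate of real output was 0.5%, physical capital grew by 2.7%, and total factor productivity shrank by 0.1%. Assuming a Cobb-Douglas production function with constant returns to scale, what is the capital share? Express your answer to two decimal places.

α = 0.25

gY = gA + α·gK + (1−α)·gL, so gY − gA − gL = α(gK − gL).
0.5 + 0.1 + 0.1 = α × (2.7 − (-0.1)).
0.7 = 2.8 α, so α = 0.25.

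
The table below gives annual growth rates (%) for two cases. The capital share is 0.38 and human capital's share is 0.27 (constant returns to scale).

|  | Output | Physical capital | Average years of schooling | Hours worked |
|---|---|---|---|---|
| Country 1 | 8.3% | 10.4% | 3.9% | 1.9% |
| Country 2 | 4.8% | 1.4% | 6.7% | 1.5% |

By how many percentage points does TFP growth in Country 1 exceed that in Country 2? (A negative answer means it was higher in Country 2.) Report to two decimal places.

Labor's share = 1 − 0.38 − 0.27 = 0.35.
Country 1: TFP = 8.3 − 3.952 − 1.053 − 0.665 = 2.63%.
Country 2: TFP = 4.8 − 0.532 − 1.809 − 0.525 = 1.934%.
Difference = 2.63 − (1.934) = 0.696 pp.

0.70 percentage points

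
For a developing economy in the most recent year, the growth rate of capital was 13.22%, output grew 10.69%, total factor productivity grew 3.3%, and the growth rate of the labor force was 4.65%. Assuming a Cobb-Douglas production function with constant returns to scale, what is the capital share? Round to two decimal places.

gY = gA + α·gK + (1−α)·gL, so gY − gA − gL = α(gK − gL).
10.69 − 3.3 − 4.65 = α × (13.22 − 4.65).
2.74 = 8.57 α, so α = 0.3197.

The capital share is 0.32.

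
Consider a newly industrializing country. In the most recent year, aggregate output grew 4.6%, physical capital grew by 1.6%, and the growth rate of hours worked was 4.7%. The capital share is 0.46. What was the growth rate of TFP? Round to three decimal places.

1.326%

Labor's share = 1 − 0.46 = 0.54.
Physical capital: 0.46 × 1.6 = 0.736 pp.
Hours worked: 0.54 × 4.7 = 2.538 pp.
TFP growth = 4.6 − 3.274 = 1.326%.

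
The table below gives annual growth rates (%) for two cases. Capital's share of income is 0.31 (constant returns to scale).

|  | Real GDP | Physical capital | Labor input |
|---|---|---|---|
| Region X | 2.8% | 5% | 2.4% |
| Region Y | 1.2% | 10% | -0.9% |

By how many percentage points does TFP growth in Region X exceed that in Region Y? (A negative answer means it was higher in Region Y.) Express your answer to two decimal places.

Labor's share = 1 − 0.31 = 0.69.
Region X: TFP = 2.8 − 1.55 − 1.656 = -0.406%.
Region Y: TFP = 1.2 − 3.1 + 0.621 = -1.279%.
Difference = -0.406 − (-1.279) = 0.873 pp.

0.87 percentage points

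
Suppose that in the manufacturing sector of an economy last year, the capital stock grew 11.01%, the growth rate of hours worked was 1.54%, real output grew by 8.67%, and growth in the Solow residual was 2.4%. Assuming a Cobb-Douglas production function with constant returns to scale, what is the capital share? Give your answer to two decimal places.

gY = gA + α·gK + (1−α)·gL, so gY − gA − gL = α(gK − gL).
8.67 − 2.4 − 1.54 = α × (11.01 − 1.54).
4.73 = 9.47 α, so α = 0.4995.

0.50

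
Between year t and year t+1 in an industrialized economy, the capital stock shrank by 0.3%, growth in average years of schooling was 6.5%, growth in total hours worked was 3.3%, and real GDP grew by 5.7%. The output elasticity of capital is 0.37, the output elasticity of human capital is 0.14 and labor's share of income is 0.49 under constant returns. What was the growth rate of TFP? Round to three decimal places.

TFP growth was 3.284%.

Labor's share = 1 − 0.37 − 0.14 = 0.49.
The capital stock: 0.37 × (-0.3) = -0.111 pp.
Average years of schooling: 0.14 × 6.5 = 0.91 pp.
Total hours worked: 0.49 × 3.3 = 1.617 pp.
TFP growth = 5.7 − 2.416 = 3.284%.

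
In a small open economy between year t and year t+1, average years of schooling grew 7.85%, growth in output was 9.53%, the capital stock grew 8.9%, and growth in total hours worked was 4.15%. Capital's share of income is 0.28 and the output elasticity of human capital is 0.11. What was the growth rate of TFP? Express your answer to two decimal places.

Labor's share = 1 − 0.28 − 0.11 = 0.61.
The capital stock: 0.28 × 8.9 = 2.492 pp.
Average years of schooling: 0.11 × 7.85 = 0.8635 pp.
Total hours worked: 0.61 × 4.15 = 2.5315 pp.
TFP growth = 9.53 − 5.887 = 3.643%.

TFP grew 3.64%.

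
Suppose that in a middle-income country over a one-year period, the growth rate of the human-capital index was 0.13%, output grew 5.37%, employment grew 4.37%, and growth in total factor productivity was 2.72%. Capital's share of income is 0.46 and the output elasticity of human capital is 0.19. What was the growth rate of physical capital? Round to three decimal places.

2.382%

Labor's share = 1 − 0.46 − 0.19 = 0.35.
gY = gA + 0.19×0.13 + 0.35×4.37 + 0.46×g.
0.46×g = 5.37 − 2.72 − 1.5542 = 1.0958.
g = 1.0958 / 0.46 = 2.38217%.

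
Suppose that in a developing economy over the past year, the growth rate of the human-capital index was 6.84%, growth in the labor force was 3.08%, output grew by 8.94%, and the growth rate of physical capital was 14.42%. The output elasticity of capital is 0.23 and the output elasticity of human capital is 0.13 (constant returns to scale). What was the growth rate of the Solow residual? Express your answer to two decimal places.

Labor's share = 1 − 0.23 − 0.13 = 0.64.
Physical capital: 0.23 × 14.42 = 3.3166 pp.
The human-capital index: 0.13 × 6.84 = 0.8892 pp.
The labor force: 0.64 × 3.08 = 1.9712 pp.
TFP growth = 8.94 − 6.177 = 2.763%.

2.76%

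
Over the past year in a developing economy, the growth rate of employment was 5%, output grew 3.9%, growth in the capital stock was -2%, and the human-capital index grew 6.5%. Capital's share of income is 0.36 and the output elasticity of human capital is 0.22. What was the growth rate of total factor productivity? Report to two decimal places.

Total factor productivity growth was 1.09%.

Labor's share = 1 − 0.36 − 0.22 = 0.42.
The capital stock: 0.36 × (-2) = -0.72 pp.
The human-capital index: 0.22 × 6.5 = 1.43 pp.
Employment: 0.42 × 5 = 2.1 pp.
TFP growth = 3.9 − 2.81 = 1.09%.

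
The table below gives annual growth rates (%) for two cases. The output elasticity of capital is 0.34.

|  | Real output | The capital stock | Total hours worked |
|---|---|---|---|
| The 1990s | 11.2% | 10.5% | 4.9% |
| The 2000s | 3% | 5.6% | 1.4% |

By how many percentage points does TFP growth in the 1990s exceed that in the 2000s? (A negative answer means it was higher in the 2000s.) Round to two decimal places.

4.22 percentage points

Labor's share = 1 − 0.34 = 0.66.
The 1990s: TFP = 11.2 − 3.57 − 3.234 = 4.396%.
The 2000s: TFP = 3 − 1.904 − 0.924 = 0.172%.
Difference = 4.396 − (0.172) = 4.224 pp.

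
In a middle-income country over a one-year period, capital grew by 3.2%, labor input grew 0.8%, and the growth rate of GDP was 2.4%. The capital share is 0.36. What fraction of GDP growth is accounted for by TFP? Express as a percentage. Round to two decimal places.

Labor's share = 1 − 0.36 = 0.64.
Capital: 0.36 × 3.2 = 1.152 pp.
Labor input: 0.64 × 0.8 = 0.512 pp.
TFP growth = 2.4 − 1.664 = 0.736%.
TFP share of growth = 0.736 / 2.4 × 100 = 30.6667%.

TFP accounted for 30.67% of growth.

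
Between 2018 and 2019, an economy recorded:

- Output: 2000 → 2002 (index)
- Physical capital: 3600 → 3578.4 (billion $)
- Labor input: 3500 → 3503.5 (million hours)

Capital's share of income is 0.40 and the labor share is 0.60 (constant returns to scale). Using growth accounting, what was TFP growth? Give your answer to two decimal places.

TFP growth was 0.28%.

Output growth = (2002 − 2000) / 2000 = 0.1%.
Physical capital growth = (3578.4 − 3600) / 3600 = -0.6%.
Labor input growth = (3503.5 − 3500) / 3500 = 0.1%.
Labor's share = 1 − 0.4 = 0.6.
Physical capital: 0.4 × (-0.6) = -0.24 pp.
Labor input: 0.6 × 0.1 = 0.06 pp.
TFP growth = 0.1 + 0.18 = 0.28%.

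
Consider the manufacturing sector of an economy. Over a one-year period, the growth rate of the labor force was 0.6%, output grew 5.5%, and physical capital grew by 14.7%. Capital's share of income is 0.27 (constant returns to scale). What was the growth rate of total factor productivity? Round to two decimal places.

Total factor productivity grew 1.09%.

Labor's share = 1 − 0.27 = 0.73.
Physical capital: 0.27 × 14.7 = 3.969 pp.
The labor force: 0.73 × 0.6 = 0.438 pp.
TFP growth = 5.5 − 4.407 = 1.093%.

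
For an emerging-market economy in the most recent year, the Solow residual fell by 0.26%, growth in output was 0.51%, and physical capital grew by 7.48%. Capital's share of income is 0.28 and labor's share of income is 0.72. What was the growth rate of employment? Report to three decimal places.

Labor's share = 1 − 0.28 = 0.72.
gY = gA + 0.28×7.48 + 0.72×g.
0.72×g = 0.51 + 0.26 − 2.0944 = -1.3244.
g = -1.3244 / 0.72 = -1.83944%.

-1.839%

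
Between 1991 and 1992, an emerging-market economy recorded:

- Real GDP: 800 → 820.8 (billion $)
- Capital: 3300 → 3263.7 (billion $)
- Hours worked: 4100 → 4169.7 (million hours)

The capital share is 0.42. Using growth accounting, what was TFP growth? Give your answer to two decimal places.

Real GDP growth = (820.8 − 800) / 800 = 2.6%.
Capital growth = (3263.7 − 3300) / 3300 = -1.1%.
Hours worked growth = (4169.7 − 4100) / 4100 = 1.7%.
Labor's share = 1 − 0.42 = 0.58.
Capital: 0.42 × (-1.1) = -0.462 pp.
Hours worked: 0.58 × 1.7 = 0.986 pp.
TFP growth = 2.6 − 0.524 = 2.076%.

2.08%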